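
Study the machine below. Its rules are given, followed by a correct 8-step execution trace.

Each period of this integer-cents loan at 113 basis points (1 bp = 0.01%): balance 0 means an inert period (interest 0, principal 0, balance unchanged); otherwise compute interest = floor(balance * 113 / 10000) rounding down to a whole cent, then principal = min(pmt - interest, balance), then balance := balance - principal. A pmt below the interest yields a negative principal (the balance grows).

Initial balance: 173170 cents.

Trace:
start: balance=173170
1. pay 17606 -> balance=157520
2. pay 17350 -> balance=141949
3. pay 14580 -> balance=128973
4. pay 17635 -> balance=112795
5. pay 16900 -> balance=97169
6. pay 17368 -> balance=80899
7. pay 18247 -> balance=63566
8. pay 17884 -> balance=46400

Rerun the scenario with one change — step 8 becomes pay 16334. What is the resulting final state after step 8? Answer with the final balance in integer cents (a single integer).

(re-executing from step 8 with the substitution; state before step 8: balance=63566)
8. pay 16334 -> balance=47950

47950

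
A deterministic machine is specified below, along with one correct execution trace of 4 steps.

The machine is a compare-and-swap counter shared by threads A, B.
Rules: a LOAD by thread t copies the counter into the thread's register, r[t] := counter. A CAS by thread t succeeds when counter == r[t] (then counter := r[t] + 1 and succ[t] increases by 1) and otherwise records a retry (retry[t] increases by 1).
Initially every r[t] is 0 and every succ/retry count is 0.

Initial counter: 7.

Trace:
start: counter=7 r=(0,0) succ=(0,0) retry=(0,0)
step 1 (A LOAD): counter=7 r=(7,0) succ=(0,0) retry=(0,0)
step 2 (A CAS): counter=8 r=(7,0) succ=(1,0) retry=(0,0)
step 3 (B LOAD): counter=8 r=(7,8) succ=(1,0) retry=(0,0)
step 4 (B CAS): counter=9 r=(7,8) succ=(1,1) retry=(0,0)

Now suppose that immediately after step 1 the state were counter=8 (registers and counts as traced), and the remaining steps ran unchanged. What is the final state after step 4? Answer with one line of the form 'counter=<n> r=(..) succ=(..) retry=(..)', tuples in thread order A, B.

counter=9 r=(7,8) succ=(0,1) retry=(1,0)

state after step 1 := counter=8 r=(7,0) succ=(0,0) retry=(0,0)
step 2 (A CAS): counter=8 r=(7,0) succ=(0,0) retry=(1,0)
step 3 (B LOAD): counter=8 r=(7,8) succ=(0,0) retry=(1,0)
step 4 (B CAS): counter=9 r=(7,8) succ=(0,1) retry=(1,0)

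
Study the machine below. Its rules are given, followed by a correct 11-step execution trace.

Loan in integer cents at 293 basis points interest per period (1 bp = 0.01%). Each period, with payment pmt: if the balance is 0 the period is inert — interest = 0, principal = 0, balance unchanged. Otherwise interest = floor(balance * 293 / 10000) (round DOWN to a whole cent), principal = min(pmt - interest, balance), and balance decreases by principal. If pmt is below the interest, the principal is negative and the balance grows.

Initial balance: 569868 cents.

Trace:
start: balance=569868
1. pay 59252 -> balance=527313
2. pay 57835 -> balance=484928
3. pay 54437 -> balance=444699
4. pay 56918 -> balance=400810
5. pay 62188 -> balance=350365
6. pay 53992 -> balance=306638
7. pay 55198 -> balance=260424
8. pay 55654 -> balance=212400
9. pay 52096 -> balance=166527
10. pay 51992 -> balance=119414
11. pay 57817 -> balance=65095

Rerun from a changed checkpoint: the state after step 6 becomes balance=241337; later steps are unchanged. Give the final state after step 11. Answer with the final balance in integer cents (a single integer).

0

state after step 6 := balance=241337
7. pay 55198 -> balance=193210
8. pay 55654 -> balance=143217
9. pay 52096 -> balance=95317
10. pay 51992 -> balance=46117
11. pay 57817 -> balance=0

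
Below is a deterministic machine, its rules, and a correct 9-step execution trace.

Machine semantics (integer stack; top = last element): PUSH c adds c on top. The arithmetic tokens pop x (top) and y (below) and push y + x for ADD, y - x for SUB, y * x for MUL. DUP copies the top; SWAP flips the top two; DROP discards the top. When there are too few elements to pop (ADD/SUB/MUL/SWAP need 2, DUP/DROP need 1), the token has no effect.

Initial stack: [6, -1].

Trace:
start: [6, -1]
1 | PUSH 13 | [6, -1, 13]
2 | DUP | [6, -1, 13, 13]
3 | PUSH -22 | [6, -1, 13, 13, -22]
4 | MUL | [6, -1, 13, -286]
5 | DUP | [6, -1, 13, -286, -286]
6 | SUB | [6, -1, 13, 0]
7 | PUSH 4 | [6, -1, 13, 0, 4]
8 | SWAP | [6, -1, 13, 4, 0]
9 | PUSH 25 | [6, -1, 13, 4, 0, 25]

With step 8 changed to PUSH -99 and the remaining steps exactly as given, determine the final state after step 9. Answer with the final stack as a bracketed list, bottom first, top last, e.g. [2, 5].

[6, -1, 13, 0, 4, -99, 25]

(re-executing from step 8 with the substitution; state before step 8: [6, -1, 13, 0, 4])
8 | PUSH -99 | [6, -1, 13, 0, 4, -99]
9 | PUSH 25 | [6, -1, 13, 0, 4, -99, 25]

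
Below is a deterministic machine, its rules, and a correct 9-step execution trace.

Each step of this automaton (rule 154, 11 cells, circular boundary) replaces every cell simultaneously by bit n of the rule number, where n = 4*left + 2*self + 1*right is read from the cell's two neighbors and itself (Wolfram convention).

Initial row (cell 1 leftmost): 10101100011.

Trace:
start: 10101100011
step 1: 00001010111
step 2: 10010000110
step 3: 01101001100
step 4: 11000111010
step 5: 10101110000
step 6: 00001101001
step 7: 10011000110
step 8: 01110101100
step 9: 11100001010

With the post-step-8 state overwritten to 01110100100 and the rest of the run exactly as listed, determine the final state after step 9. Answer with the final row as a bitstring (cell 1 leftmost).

state after step 8 := 01110100100
step 9: 11100011010

11100011010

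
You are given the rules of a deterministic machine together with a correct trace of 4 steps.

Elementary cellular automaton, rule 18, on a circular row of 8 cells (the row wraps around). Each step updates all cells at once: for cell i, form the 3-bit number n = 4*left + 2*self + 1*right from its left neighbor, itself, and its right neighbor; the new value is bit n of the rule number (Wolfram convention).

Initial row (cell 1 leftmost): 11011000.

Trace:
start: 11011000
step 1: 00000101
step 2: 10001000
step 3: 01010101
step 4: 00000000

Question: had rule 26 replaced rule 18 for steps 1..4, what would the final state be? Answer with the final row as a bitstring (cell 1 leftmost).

(re-executing steps 1..4 under rule 26; state before step 1: 11011000)
step 1: 10010101
step 2: 01100001
step 3: 01010010
step 4: 10001101

10001101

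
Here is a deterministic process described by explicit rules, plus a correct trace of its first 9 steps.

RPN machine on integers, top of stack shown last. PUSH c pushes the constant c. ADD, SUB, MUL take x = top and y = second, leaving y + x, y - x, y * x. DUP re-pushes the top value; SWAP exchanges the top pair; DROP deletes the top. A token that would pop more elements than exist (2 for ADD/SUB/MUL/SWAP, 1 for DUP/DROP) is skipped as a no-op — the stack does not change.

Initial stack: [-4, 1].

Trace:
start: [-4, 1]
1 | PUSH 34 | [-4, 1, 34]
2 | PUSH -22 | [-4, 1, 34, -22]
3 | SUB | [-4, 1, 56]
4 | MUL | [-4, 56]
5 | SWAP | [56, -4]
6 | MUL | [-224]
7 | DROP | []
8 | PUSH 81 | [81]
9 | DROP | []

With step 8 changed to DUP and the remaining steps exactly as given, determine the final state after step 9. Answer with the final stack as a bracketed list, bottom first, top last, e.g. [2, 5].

(re-executing from step 8 with the substitution; state before step 8: [])
8 | DUP | []
9 | DROP | []

[]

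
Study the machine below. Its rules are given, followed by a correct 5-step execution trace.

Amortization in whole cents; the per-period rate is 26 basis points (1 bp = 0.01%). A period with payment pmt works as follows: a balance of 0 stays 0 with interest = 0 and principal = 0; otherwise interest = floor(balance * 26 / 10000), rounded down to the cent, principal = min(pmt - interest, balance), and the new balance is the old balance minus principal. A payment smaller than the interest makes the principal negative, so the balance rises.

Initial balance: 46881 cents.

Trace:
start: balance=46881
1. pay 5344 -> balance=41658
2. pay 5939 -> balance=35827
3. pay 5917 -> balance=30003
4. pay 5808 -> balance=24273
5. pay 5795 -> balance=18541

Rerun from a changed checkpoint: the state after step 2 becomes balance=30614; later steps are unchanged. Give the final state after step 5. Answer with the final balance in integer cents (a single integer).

state after step 2 := balance=30614
3. pay 5917 -> balance=24776
4. pay 5808 -> balance=19032
5. pay 5795 -> balance=13286

13286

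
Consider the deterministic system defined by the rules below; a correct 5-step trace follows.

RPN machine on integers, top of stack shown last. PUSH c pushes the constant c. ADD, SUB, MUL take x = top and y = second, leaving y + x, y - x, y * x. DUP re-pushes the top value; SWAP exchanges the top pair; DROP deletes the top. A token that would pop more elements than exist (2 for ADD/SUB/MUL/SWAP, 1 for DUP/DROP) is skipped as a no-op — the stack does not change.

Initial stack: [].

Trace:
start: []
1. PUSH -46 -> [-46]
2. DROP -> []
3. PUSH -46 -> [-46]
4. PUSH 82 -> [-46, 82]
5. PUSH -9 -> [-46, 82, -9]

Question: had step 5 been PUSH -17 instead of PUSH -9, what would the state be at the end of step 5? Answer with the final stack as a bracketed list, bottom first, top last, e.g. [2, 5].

[-46, 82, -17]

(re-executing from step 5 with the substitution; state before step 5: [-46, 82])
5. PUSH -17 -> [-46, 82, -17]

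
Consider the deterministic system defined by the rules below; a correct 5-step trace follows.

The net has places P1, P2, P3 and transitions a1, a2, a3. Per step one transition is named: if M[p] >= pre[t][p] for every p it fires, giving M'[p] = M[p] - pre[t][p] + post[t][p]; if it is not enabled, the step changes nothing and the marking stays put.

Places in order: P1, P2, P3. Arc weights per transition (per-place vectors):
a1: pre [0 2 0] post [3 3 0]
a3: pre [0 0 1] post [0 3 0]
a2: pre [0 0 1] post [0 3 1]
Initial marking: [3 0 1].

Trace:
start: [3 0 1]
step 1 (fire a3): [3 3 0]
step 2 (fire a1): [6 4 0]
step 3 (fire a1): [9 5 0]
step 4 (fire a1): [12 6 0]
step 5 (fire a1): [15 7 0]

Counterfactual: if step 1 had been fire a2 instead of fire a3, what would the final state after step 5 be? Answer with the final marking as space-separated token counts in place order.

(re-executing from step 1 with the substitution; state before step 1: [3 0 1])
step 1 (fire a2): [3 3 1]
step 2 (fire a1): [6 4 1]
step 3 (fire a1): [9 5 1]
step 4 (fire a1): [12 6 1]
step 5 (fire a1): [15 7 1]

15 7 1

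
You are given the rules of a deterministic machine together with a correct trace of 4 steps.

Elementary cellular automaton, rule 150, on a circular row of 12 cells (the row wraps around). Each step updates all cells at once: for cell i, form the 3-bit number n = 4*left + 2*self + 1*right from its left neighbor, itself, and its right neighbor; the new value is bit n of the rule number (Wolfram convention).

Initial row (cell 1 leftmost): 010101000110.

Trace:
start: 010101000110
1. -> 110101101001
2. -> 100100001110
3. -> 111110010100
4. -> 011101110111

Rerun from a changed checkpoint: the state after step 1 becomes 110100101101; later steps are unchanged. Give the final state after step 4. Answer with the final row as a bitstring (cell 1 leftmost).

110000011010

state after step 1 := 110100101101
2. -> 100111100000
3. -> 111011010001
4. -> 110000011010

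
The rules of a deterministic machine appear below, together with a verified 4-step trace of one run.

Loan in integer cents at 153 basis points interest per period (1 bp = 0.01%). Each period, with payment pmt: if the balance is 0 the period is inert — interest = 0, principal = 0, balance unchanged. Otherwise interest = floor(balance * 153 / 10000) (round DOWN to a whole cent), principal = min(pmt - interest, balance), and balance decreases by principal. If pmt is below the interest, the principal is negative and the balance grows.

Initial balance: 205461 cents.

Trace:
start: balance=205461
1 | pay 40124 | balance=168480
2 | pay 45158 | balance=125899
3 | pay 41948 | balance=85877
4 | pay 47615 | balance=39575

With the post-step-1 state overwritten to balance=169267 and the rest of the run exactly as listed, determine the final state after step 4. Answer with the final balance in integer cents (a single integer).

40399

state after step 1 := balance=169267
2 | pay 45158 | balance=126698
3 | pay 41948 | balance=86688
4 | pay 47615 | balance=40399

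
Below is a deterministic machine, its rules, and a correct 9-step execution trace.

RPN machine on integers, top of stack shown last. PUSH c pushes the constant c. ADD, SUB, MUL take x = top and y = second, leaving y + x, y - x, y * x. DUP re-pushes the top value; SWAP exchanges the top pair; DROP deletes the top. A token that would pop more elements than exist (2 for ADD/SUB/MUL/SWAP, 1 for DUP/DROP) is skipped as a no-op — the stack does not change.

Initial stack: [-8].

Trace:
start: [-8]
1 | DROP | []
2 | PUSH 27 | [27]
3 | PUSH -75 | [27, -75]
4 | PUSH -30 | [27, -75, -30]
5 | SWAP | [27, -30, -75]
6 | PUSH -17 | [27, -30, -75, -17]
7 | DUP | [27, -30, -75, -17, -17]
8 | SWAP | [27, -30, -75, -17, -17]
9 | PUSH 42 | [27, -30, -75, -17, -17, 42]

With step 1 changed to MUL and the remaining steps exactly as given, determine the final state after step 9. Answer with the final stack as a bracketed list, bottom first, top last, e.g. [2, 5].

[-8, 27, -30, -75, -17, -17, 42]

(re-executing from step 1 with the substitution; state before step 1: [-8])
1 | MUL | [-8]
2 | PUSH 27 | [-8, 27]
3 | PUSH -75 | [-8, 27, -75]
4 | PUSH -30 | [-8, 27, -75, -30]
5 | SWAP | [-8, 27, -30, -75]
6 | PUSH -17 | [-8, 27, -30, -75, -17]
7 | DUP | [-8, 27, -30, -75, -17, -17]
8 | SWAP | [-8, 27, -30, -75, -17, -17]
9 | PUSH 42 | [-8, 27, -30, -75, -17, -17, 42]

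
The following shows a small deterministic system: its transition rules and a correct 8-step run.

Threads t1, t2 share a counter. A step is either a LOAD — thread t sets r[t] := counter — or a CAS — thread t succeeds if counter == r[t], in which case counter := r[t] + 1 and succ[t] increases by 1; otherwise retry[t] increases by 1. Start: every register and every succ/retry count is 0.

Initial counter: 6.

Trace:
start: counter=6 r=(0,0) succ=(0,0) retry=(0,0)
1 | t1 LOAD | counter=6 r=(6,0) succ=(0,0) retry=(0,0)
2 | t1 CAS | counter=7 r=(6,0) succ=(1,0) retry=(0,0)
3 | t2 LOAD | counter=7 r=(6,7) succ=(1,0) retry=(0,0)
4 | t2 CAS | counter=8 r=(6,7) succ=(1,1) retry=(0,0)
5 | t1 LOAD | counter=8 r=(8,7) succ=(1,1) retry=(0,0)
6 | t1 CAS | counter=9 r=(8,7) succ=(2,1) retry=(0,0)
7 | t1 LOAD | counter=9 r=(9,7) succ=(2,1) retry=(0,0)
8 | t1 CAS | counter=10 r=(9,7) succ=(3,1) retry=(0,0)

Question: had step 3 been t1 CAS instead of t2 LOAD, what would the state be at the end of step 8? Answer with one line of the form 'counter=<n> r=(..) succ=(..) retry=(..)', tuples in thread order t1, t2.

counter=9 r=(8,0) succ=(3,0) retry=(1,1)

(re-executing from step 3 with the substitution; state before step 3: counter=7 r=(6,0) succ=(1,0) retry=(0,0))
3 | t1 CAS | counter=7 r=(6,0) succ=(1,0) retry=(1,0)
4 | t2 CAS | counter=7 r=(6,0) succ=(1,0) retry=(1,1)
5 | t1 LOAD | counter=7 r=(7,0) succ=(1,0) retry=(1,1)
6 | t1 CAS | counter=8 r=(7,0) succ=(2,0) retry=(1,1)
7 | t1 LOAD | counter=8 r=(8,0) succ=(2,0) retry=(1,1)
8 | t1 CAS | counter=9 r=(8,0) succ=(3,0) retry=(1,1)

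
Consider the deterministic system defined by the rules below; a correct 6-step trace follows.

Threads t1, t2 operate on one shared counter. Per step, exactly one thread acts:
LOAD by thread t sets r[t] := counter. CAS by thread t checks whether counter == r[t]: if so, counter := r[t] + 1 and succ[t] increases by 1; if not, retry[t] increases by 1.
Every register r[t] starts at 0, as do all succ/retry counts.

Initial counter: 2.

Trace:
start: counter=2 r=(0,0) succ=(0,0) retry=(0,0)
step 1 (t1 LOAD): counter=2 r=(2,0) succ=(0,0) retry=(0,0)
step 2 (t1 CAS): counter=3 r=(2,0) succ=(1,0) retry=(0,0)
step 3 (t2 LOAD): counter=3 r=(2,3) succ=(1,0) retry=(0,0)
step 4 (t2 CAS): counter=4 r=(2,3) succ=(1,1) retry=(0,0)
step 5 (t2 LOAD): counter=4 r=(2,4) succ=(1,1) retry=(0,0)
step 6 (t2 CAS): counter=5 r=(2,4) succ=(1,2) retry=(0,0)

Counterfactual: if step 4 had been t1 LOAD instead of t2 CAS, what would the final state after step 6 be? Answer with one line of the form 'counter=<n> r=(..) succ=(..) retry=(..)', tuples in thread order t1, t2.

(re-executing from step 4 with the substitution; state before step 4: counter=3 r=(2,3) succ=(1,0) retry=(0,0))
step 4 (t1 LOAD): counter=3 r=(3,3) succ=(1,0) retry=(0,0)
step 5 (t2 LOAD): counter=3 r=(3,3) succ=(1,0) retry=(0,0)
step 6 (t2 CAS): counter=4 r=(3,3) succ=(1,1) retry=(0,0)

counter=4 r=(3,3) succ=(1,1) retry=(0,0)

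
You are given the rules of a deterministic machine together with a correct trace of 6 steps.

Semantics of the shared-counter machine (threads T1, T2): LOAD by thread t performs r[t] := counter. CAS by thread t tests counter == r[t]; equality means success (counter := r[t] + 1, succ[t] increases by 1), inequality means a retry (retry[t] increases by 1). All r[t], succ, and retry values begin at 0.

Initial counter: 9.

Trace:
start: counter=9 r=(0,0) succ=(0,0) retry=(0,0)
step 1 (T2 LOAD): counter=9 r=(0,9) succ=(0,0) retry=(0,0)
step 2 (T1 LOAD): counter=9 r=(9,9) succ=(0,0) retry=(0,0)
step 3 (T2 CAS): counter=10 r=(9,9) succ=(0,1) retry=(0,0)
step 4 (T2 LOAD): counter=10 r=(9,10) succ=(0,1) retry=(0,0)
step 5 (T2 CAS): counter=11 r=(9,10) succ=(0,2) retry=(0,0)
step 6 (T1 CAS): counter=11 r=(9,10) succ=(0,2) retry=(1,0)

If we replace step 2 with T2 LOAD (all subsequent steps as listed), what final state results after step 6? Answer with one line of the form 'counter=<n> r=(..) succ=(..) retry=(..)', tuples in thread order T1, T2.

(re-executing from step 2 with the substitution; state before step 2: counter=9 r=(0,9) succ=(0,0) retry=(0,0))
step 2 (T2 LOAD): counter=9 r=(0,9) succ=(0,0) retry=(0,0)
step 3 (T2 CAS): counter=10 r=(0,9) succ=(0,1) retry=(0,0)
step 4 (T2 LOAD): counter=10 r=(0,10) succ=(0,1) retry=(0,0)
step 5 (T2 CAS): counter=11 r=(0,10) succ=(0,2) retry=(0,0)
step 6 (T1 CAS): counter=11 r=(0,10) succ=(0,2) retry=(1,0)

counter=11 r=(0,10) succ=(0,2) retry=(1,0)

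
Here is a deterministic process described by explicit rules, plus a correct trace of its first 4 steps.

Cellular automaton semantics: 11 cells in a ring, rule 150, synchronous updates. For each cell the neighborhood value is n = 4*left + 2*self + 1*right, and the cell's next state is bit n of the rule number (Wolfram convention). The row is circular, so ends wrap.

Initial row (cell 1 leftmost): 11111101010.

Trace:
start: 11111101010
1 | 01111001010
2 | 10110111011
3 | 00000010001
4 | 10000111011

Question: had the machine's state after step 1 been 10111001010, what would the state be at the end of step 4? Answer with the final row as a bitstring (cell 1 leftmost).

state after step 1 := 10111001010
2 | 10010111010
3 | 11110010010
4 | 01101111110

01101111110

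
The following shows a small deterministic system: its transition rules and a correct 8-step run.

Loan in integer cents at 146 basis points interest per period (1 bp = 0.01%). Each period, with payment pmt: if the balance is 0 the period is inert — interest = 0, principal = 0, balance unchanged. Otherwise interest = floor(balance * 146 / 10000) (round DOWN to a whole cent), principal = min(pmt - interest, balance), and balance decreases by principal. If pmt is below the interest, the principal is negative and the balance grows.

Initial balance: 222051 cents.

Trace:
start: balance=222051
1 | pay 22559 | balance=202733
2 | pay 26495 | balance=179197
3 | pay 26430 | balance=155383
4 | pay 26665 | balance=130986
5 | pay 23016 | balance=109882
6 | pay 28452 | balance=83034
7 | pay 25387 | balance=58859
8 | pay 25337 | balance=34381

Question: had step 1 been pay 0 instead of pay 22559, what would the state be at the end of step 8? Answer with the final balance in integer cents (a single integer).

(re-executing from step 1 with the substitution; state before step 1: balance=222051)
1 | pay 0 | balance=225292
2 | pay 26495 | balance=202086
3 | pay 26430 | balance=178606
4 | pay 26665 | balance=154548
5 | pay 23016 | balance=133788
6 | pay 28452 | balance=107289
7 | pay 25387 | balance=83468
8 | pay 25337 | balance=59349

59349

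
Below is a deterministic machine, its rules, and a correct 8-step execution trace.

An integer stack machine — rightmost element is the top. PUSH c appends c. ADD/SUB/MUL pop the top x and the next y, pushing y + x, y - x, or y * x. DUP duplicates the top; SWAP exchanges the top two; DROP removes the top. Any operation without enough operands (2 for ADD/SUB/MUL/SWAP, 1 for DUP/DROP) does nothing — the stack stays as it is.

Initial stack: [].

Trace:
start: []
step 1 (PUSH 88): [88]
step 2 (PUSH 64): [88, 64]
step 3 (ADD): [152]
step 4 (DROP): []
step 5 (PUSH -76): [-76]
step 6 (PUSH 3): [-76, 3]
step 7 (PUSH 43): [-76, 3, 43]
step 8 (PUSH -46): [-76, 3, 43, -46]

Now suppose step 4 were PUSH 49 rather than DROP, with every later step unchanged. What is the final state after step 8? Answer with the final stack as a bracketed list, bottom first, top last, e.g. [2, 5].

[152, 49, -76, 3, 43, -46]

(re-executing from step 4 with the substitution; state before step 4: [152])
step 4 (PUSH 49): [152, 49]
step 5 (PUSH -76): [152, 49, -76]
step 6 (PUSH 3): [152, 49, -76, 3]
step 7 (PUSH 43): [152, 49, -76, 3, 43]
step 8 (PUSH -46): [152, 49, -76, 3, 43, -46]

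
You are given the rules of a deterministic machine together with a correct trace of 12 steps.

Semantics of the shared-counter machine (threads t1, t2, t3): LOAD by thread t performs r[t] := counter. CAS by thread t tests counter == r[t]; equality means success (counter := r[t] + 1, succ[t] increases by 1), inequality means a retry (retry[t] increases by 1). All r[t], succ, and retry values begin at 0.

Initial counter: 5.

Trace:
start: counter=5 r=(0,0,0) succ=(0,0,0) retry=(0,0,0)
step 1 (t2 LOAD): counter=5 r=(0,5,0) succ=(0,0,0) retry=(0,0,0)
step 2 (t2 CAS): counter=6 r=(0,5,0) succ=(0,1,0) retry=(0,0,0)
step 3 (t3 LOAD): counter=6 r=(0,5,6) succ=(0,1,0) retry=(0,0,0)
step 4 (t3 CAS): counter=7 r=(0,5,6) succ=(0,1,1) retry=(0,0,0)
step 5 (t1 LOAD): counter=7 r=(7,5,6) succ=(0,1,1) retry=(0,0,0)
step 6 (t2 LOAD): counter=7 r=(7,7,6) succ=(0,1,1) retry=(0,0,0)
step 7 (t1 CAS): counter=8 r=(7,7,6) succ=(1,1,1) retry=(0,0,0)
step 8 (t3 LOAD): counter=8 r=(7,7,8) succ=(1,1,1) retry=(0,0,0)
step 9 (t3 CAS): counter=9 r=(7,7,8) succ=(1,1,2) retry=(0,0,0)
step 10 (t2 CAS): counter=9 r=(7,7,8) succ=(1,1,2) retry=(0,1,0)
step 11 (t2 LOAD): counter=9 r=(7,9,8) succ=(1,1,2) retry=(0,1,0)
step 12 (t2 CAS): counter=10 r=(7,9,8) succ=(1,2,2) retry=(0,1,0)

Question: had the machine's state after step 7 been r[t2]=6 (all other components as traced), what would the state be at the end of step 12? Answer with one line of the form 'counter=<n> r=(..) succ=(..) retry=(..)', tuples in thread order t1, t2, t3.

state after step 7 := counter=8 r=(7,6,6) succ=(1,1,1) retry=(0,0,0)
step 8 (t3 LOAD): counter=8 r=(7,6,8) succ=(1,1,1) retry=(0,0,0)
step 9 (t3 CAS): counter=9 r=(7,6,8) succ=(1,1,2) retry=(0,0,0)
step 10 (t2 CAS): counter=9 r=(7,6,8) succ=(1,1,2) retry=(0,1,0)
step 11 (t2 LOAD): counter=9 r=(7,9,8) succ=(1,1,2) retry=(0,1,0)
step 12 (t2 CAS): counter=10 r=(7,9,8) succ=(1,2,2) retry=(0,1,0)

counter=10 r=(7,9,8) succ=(1,2,2) retry=(0,1,0)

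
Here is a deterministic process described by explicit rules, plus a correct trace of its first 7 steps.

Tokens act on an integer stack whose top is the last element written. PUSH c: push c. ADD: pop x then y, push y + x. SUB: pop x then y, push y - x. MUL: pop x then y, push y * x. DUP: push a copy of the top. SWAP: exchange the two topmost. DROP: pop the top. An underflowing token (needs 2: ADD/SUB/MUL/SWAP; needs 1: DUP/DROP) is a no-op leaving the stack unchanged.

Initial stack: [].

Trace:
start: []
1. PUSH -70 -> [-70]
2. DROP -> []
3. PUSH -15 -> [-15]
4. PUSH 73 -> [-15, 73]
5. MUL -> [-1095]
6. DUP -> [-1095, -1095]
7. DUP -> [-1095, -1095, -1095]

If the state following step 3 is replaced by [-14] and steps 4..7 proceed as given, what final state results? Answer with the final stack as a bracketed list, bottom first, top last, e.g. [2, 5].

state after step 3 := [-14]
4. PUSH 73 -> [-14, 73]
5. MUL -> [-1022]
6. DUP -> [-1022, -1022]
7. DUP -> [-1022, -1022, -1022]

[-1022, -1022, -1022]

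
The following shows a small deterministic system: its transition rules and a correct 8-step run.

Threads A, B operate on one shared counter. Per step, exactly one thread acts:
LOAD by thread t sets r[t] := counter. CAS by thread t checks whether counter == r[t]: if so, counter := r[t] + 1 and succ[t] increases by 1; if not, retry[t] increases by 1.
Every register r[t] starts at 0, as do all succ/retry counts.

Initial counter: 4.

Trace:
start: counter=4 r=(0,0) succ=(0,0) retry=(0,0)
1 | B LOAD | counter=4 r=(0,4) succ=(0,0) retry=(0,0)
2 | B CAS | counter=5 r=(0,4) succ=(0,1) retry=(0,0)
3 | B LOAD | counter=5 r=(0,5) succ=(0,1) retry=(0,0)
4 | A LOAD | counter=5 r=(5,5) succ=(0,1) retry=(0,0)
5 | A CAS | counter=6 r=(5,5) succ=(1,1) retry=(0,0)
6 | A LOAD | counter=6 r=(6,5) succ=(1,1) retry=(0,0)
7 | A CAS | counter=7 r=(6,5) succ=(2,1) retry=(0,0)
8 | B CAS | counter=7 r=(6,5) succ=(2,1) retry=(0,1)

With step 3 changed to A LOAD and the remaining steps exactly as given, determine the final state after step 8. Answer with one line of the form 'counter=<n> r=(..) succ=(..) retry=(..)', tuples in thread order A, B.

counter=7 r=(6,4) succ=(2,1) retry=(0,1)

(re-executing from step 3 with the substitution; state before step 3: counter=5 r=(0,4) succ=(0,1) retry=(0,0))
3 | A LOAD | counter=5 r=(5,4) succ=(0,1) retry=(0,0)
4 | A LOAD | counter=5 r=(5,4) succ=(0,1) retry=(0,0)
5 | A CAS | counter=6 r=(5,4) succ=(1,1) retry=(0,0)
6 | A LOAD | counter=6 r=(6,4) succ=(1,1) retry=(0,0)
7 | A CAS | counter=7 r=(6,4) succ=(2,1) retry=(0,0)
8 | B CAS | counter=7 r=(6,4) succ=(2,1) retry=(0,1)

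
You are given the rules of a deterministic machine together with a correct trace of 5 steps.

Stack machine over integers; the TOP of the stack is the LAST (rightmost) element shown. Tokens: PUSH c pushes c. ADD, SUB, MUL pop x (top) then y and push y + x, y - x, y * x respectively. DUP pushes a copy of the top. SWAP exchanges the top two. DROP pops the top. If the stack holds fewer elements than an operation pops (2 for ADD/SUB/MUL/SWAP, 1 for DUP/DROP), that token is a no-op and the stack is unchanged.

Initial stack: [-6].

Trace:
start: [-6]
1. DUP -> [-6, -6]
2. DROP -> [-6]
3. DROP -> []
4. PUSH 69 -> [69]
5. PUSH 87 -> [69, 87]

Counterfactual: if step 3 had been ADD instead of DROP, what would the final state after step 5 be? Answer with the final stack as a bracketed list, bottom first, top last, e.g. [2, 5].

(re-executing from step 3 with the substitution; state before step 3: [-6])
3. ADD -> [-6]
4. PUSH 69 -> [-6, 69]
5. PUSH 87 -> [-6, 69, 87]

[-6, 69, 87]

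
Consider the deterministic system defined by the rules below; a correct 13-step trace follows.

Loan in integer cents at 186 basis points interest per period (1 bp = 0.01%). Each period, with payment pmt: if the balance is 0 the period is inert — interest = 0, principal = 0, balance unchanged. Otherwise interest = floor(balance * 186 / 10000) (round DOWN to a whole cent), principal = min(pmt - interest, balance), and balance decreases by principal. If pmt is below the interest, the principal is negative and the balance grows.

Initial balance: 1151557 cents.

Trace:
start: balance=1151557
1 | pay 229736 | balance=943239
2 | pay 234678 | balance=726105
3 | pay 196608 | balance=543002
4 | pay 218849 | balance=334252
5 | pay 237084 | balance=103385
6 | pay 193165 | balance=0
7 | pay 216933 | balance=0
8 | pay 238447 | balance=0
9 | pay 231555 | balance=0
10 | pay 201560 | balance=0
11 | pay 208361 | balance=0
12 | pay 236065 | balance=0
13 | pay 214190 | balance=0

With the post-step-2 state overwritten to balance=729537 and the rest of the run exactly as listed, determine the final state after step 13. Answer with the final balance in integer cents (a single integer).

0

state after step 2 := balance=729537
3 | pay 196608 | balance=546498
4 | pay 218849 | balance=337813
5 | pay 237084 | balance=107012
6 | pay 193165 | balance=0
7 | pay 216933 | balance=0
8 | pay 238447 | balance=0
9 | pay 231555 | balance=0
10 | pay 201560 | balance=0
11 | pay 208361 | balance=0
12 | pay 236065 | balance=0
13 | pay 214190 | balance=0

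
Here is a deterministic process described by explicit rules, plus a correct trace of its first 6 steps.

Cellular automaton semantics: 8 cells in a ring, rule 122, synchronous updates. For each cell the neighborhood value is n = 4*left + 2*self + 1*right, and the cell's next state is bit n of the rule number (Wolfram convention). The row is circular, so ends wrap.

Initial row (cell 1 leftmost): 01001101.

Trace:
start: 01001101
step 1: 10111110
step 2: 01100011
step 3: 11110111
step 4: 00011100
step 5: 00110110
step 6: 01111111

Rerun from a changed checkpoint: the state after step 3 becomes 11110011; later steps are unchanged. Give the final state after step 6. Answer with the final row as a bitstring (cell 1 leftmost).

state after step 3 := 11110011
step 4: 00011110
step 5: 00110011
step 6: 11111111

11111111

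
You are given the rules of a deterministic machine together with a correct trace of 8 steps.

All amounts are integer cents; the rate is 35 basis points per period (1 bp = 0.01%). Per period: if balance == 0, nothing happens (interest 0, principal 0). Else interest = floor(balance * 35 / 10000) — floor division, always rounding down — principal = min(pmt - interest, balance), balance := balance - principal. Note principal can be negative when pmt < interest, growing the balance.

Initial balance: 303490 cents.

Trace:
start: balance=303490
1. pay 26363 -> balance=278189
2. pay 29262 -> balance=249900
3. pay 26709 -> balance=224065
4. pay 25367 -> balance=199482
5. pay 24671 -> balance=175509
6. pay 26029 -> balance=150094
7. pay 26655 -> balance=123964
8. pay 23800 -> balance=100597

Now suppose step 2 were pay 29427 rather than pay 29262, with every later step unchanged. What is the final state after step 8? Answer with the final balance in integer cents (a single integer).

100428

(re-executing from step 2 with the substitution; state before step 2: balance=278189)
2. pay 29427 -> balance=249735
3. pay 26709 -> balance=223900
4. pay 25367 -> balance=199316
5. pay 24671 -> balance=175342
6. pay 26029 -> balance=149926
7. pay 26655 -> balance=123795
8. pay 23800 -> balance=100428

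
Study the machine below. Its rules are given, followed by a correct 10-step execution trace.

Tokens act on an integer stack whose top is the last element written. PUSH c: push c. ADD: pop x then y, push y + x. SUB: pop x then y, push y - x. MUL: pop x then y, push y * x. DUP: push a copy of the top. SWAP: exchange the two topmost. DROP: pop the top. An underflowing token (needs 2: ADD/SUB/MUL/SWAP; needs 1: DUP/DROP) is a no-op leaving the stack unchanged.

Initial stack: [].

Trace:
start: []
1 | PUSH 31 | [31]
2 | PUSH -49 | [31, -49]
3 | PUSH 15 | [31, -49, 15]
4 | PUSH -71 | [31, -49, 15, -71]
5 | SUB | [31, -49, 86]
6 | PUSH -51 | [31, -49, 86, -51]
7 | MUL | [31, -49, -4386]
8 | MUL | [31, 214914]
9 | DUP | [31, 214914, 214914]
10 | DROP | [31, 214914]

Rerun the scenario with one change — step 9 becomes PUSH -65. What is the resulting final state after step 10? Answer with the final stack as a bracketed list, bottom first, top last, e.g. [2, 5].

[31, 214914]

(re-executing from step 9 with the substitution; state before step 9: [31, 214914])
9 | PUSH -65 | [31, 214914, -65]
10 | DROP | [31, 214914]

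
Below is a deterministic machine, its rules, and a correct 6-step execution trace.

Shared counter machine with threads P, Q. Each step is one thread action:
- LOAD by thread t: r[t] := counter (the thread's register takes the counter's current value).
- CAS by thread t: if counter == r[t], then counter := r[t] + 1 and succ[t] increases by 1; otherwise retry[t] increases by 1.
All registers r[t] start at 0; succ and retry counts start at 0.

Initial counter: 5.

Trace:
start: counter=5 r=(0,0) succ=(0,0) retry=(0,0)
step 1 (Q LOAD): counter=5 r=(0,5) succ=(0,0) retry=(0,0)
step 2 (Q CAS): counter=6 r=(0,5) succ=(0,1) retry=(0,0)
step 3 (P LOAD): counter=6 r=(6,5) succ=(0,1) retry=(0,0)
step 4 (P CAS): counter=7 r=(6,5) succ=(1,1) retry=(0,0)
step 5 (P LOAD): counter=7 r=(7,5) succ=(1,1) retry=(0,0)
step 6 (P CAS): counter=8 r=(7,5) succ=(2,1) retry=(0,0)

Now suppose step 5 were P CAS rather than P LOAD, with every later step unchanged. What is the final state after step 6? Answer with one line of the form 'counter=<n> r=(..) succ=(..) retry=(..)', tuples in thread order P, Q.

counter=7 r=(6,5) succ=(1,1) retry=(2,0)

(re-executing from step 5 with the substitution; state before step 5: counter=7 r=(6,5) succ=(1,1) retry=(0,0))
step 5 (P CAS): counter=7 r=(6,5) succ=(1,1) retry=(1,0)
step 6 (P CAS): counter=7 r=(6,5) succ=(1,1) retry=(2,0)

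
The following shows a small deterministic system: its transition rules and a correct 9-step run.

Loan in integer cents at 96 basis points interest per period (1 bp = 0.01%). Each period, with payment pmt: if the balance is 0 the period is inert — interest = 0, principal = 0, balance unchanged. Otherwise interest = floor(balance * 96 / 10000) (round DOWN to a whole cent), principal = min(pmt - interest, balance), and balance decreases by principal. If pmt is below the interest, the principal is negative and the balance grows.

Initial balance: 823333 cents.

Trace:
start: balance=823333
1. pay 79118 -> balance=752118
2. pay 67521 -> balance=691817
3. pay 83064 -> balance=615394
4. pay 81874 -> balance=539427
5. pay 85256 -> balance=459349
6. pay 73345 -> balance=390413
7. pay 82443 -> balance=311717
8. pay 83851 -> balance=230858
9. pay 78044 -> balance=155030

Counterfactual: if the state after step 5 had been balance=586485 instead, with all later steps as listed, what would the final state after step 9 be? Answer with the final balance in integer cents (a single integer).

state after step 5 := balance=586485
6. pay 73345 -> balance=518770
7. pay 82443 -> balance=441307
8. pay 83851 -> balance=361692
9. pay 78044 -> balance=287120

287120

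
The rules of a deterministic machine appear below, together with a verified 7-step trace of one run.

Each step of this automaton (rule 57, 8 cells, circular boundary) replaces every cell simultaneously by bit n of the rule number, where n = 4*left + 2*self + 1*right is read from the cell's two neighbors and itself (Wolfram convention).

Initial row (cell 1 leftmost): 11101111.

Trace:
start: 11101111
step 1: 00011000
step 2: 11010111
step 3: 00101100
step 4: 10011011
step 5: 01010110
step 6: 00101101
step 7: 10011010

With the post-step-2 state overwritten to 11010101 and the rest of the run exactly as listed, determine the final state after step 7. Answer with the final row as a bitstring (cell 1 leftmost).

state after step 2 := 11010101
step 3: 00101011
step 4: 10010110
step 5: 01001101
step 6: 10101010
step 7: 01010101

01010101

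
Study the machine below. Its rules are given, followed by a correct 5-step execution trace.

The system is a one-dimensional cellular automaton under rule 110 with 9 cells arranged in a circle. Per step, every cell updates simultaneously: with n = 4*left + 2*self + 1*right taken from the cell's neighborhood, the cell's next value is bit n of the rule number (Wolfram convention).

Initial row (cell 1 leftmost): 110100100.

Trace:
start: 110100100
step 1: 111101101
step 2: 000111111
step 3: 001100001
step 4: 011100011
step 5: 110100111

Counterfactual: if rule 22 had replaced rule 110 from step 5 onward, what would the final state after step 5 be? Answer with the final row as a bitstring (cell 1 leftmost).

000010100

(re-executing step 5 under rule 22; state before step 5: 011100011)
step 5: 000010100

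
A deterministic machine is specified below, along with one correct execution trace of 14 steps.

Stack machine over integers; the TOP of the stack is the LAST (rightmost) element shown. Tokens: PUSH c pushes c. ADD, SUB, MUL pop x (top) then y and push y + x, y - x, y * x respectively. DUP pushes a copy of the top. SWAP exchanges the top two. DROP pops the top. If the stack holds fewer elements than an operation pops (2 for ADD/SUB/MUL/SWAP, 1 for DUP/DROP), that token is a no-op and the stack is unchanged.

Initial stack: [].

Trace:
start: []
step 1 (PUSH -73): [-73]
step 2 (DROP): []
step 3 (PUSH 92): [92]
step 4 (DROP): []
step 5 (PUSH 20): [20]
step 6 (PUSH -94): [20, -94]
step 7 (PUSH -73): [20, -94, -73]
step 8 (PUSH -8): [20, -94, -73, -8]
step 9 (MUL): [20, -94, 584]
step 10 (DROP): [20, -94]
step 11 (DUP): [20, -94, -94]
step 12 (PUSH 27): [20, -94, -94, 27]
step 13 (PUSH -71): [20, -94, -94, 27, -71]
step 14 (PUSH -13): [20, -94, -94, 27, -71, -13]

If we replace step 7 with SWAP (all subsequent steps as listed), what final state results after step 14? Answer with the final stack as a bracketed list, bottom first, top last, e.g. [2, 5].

[-94, -94, 27, -71, -13]

(re-executing from step 7 with the substitution; state before step 7: [20, -94])
step 7 (SWAP): [-94, 20]
step 8 (PUSH -8): [-94, 20, -8]
step 9 (MUL): [-94, -160]
step 10 (DROP): [-94]
step 11 (DUP): [-94, -94]
step 12 (PUSH 27): [-94, -94, 27]
step 13 (PUSH -71): [-94, -94, 27, -71]
step 14 (PUSH -13): [-94, -94, 27, -71, -13]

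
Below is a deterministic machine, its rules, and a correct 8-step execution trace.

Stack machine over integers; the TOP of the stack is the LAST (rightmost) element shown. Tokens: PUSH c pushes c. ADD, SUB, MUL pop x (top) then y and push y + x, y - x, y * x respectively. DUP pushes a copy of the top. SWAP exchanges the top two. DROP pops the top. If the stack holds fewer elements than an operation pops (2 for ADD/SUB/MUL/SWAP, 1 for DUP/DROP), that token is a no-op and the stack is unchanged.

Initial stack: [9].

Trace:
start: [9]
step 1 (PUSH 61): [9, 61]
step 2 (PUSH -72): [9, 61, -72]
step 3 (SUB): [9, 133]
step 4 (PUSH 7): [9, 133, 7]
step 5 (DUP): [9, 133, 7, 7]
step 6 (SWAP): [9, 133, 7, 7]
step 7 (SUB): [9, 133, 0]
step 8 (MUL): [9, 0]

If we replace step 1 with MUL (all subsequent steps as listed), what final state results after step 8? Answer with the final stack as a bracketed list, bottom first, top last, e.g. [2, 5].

(re-executing from step 1 with the substitution; state before step 1: [9])
step 1 (MUL): [9]
step 2 (PUSH -72): [9, -72]
step 3 (SUB): [81]
step 4 (PUSH 7): [81, 7]
step 5 (DUP): [81, 7, 7]
step 6 (SWAP): [81, 7, 7]
step 7 (SUB): [81, 0]
step 8 (MUL): [0]

[0]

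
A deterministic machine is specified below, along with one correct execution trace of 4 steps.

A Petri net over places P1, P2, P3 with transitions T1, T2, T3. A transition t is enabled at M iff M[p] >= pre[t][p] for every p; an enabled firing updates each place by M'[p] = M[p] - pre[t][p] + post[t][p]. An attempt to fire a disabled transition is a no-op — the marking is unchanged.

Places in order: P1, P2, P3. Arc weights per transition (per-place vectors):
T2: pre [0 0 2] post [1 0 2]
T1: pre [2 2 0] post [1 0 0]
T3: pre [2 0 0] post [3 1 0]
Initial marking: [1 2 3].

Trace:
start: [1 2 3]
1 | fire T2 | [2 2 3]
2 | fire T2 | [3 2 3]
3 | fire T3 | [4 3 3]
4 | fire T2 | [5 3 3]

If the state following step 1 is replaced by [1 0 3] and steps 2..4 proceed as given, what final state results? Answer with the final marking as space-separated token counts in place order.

state after step 1 := [1 0 3]
2 | fire T2 | [2 0 3]
3 | fire T3 | [3 1 3]
4 | fire T2 | [4 1 3]

4 1 3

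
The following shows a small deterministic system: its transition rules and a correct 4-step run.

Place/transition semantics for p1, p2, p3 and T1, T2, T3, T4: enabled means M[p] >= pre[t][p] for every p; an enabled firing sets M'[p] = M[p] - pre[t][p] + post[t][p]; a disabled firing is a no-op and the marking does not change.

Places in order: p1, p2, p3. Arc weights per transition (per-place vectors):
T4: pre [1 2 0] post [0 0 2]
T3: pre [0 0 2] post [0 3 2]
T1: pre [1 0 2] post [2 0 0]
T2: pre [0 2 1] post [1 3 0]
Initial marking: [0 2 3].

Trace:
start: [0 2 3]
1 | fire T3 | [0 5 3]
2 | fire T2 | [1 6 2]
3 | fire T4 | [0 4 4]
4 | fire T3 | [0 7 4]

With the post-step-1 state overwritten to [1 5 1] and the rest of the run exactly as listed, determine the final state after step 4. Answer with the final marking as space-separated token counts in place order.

state after step 1 := [1 5 1]
2 | fire T2 | [2 6 0]
3 | fire T4 | [1 4 2]
4 | fire T3 | [1 7 2]

1 7 2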